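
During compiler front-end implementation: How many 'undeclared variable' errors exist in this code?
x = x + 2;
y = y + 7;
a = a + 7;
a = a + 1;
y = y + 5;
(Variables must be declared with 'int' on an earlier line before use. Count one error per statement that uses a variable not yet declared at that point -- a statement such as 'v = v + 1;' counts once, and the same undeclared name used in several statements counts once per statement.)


Scanning code line by line:
  Line 1: use 'x' -> ERROR (undeclared)
  Line 2: use 'y' -> ERROR (undeclared)
  Line 3: use 'a' -> ERROR (undeclared)
  Line 4: use 'a' -> ERROR (undeclared)
  Line 5: use 'y' -> ERROR (undeclared)
Total undeclared variable errors: 5

5


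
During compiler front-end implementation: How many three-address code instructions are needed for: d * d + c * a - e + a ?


Expression: d * d + c * a - e + a
Generating three-address code (respecting * over +/- precedence):
  Instruction 1: t1 = d * d
  Instruction 2: t2 = c * a
  Instruction 3: t3 = t1 + t2
  Instruction 4: t4 = t3 - e
  Instruction 5: t5 = t4 + a
Total instructions: 5

5


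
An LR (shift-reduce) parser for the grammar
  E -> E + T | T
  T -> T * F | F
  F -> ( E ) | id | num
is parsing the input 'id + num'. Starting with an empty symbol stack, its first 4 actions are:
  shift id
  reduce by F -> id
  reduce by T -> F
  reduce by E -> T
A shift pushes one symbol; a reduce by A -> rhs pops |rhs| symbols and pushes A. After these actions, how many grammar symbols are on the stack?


Tracking the symbol stack through each action:
  Action 1: shift 'id' : push -> stack = [id] (size 1)
  Action 2: reduce by F -> id : pop 1, push F -> stack = [F] (size 1)
  Action 3: reduce by T -> F : pop 1, push T -> stack = [T] (size 1)
  Action 4: reduce by E -> T : pop 1, push E -> stack = [E] (size 1)
Final stack size: 1

1


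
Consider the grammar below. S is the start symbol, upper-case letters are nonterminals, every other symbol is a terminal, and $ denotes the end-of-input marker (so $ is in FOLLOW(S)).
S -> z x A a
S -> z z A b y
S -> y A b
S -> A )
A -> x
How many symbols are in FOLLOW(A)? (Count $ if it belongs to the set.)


S is the start symbol and does not occur in any rule body, so FOLLOW(S) = {$}.
Examining every occurrence of A in a rule body:
  S -> z x A a : A is followed by terminal 'a' -> add 'a'
  S -> z z A b y : A is followed by terminal 'b' -> add 'b'
  S -> y A b : A is followed by terminal 'b' -> add 'b' (already in the set)
  S -> A ) : A is followed by terminal ')' -> add ')'
  A -> x : A does not occur in the body -> contributes nothing
FOLLOW(A) = {), a, b}
Count: 3

3


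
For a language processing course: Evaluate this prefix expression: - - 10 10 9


Parsing prefix expression: - - 10 10 9
Step 1: Innermost operation '- 10 10'
  10 - 10 = 0
Step 2: Outer operation '- [0] 9'
  0 - 9 = -9

-9


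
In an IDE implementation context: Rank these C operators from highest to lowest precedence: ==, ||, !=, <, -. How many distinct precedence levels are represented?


Looking up precedence for each operator:
  == -> precedence 3
  || -> precedence 1
  != -> precedence 3
  < -> precedence 4
  - -> precedence 5
Sorted highest to lowest: -, <, ==, !=, ||
Distinct precedence values: [5, 4, 3, 1]
Number of distinct levels: 4

4


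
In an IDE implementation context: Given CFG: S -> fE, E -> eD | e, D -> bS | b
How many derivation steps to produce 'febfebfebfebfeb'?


Grammar: S -> fE, E -> eD | e, D -> bS | b
Deriving 'febfebfebfebfeb':
Step 1: S -> fE => fE
Step 2: E -> eD => feD
Step 3: D -> bS => febS
Step 4: S -> fE => febfE
Step 5: E -> eD => febfeD
Step 6: D -> bS => febfebS
Step 7: S -> fE => febfebfE
Step 8: E -> eD => febfebfeD
Step 9: D -> bS => febfebfebS
Step 10: S -> fE => febfebfebfE
Step 11: E -> eD => febfebfebfeD
Step 12: D -> bS => febfebfebfebS
Step 13: S -> fE => febfebfebfebfE
Step 14: E -> eD => febfebfebfebfeD
Step 15: D -> b => febfebfebfebfeb
Total derivation steps: 15

15


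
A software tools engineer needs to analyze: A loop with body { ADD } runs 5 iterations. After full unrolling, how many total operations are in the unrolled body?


Loop body operations: ADD (1 op per iteration)
Unrolling 5 iterations:
  Iteration 1: ADD (1 ops)
  Iteration 2: ADD (1 ops)
  Iteration 3: ADD (1 ops)
  Iteration 4: ADD (1 ops)
  Iteration 5: ADD (1 ops)
Total: 5 iterations * 1 ops/iter = 5 operations

5


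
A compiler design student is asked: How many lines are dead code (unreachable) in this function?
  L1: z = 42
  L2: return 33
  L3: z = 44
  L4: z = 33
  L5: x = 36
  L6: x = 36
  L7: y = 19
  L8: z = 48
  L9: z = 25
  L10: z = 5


Analyzing control flow:
  L1: reachable (before return)
  L2: reachable (return statement)
  L3: DEAD (after return at L2)
  L4: DEAD (after return at L2)
  L5: DEAD (after return at L2)
  L6: DEAD (after return at L2)
  L7: DEAD (after return at L2)
  L8: DEAD (after return at L2)
  L9: DEAD (after return at L2)
  L10: DEAD (after return at L2)
Return at L2, total lines = 10
Dead lines: L3 through L10
Count: 8

8


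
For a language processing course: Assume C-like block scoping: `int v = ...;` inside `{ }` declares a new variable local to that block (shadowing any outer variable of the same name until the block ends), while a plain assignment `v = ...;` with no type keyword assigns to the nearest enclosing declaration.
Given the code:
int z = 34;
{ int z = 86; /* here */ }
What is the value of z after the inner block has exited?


Analyzing scoping rules:
Outer scope: declares z = 34
Inner block: 'int z = 86;' declares a NEW z that shadows the outer one
When the block exits the inner z goes out of scope; the outer z was never modified -> 34
Result: 34

34


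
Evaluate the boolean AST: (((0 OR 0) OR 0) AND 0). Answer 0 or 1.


Step 1: Evaluate inner node
  0 OR 0 = 0
Step 2: Evaluate next node
  0 OR 0 = 0
Step 3: Evaluate root node
  0 AND 0 = 0

0


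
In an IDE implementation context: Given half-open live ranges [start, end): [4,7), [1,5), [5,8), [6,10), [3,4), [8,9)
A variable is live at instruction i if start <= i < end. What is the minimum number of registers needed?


Live ranges:
  Var0: [4, 7)
  Var1: [1, 5)
  Var2: [5, 8)
  Var3: [6, 10)
  Var4: [3, 4)
  Var5: [8, 9)
Sweep-line events (position, delta, active):
  pos=1 start -> active=1
  pos=3 start -> active=2
  pos=4 end -> active=1
  pos=4 start -> active=2
  pos=5 end -> active=1
  pos=5 start -> active=2
  pos=6 start -> active=3
  pos=7 end -> active=2
  pos=8 end -> active=1
  pos=8 start -> active=2
  pos=9 end -> active=1
  pos=10 end -> active=0
Maximum simultaneous active: 3
Minimum registers needed: 3

3


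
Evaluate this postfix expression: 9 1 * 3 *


Processing tokens left to right:
Push 9, Push 1
Pop 9 and 1, compute 9 * 1 = 9, push 9
Push 3
Pop 9 and 3, compute 9 * 3 = 27, push 27
Stack result: 27

27


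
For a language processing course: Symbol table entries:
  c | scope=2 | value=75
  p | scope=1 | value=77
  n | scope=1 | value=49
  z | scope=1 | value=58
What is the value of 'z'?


Searching symbol table for 'z':
  c | scope=2 | value=75
  p | scope=1 | value=77
  n | scope=1 | value=49
  z | scope=1 | value=58 <- MATCH
Found 'z' at scope 1 with value 58

58


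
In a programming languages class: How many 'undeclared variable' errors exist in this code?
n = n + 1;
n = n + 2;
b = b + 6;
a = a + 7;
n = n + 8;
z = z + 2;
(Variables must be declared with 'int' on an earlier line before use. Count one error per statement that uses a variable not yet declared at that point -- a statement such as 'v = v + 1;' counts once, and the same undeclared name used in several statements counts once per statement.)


Scanning code line by line:
  Line 1: use 'n' -> ERROR (undeclared)
  Line 2: use 'n' -> ERROR (undeclared)
  Line 3: use 'b' -> ERROR (undeclared)
  Line 4: use 'a' -> ERROR (undeclared)
  Line 5: use 'n' -> ERROR (undeclared)
  Line 6: use 'z' -> ERROR (undeclared)
Total undeclared variable errors: 6

6


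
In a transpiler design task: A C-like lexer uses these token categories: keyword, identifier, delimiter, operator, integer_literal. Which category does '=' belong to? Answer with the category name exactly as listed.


Token: '='
Checking categories:
  identifier: no
  integer_literal: no
  operator: YES
  keyword: no
  delimiter: no
Category: operator

operator


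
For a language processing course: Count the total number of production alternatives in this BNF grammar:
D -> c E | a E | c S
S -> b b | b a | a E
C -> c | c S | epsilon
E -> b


Counting alternatives per rule:
  D: 3 alternative(s)
  S: 3 alternative(s)
  C: 3 alternative(s)
  E: 1 alternative(s)
Sum: 3 + 3 + 3 + 1 = 10

10


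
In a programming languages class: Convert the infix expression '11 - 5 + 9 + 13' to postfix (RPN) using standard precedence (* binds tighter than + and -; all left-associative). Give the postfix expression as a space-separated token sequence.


Applying the shunting-yard algorithm:
  Operand 11 -> output
  Push '-' onto operator stack -> op-stack: [-]
  Operand 5 -> output
  See '+' (prec 1); top '-' (prec 1) >= it -> pop '-' to output
  Push '+' onto operator stack -> op-stack: [+]
  Operand 9 -> output
  See '+' (prec 1); top '+' (prec 1) >= it -> pop '+' to output
  Push '+' onto operator stack -> op-stack: [+]
  Operand 13 -> output
  End of input: pop '+' to output
Postfix result: 11 5 - 9 + 13 +

11 5 - 9 + 13 +


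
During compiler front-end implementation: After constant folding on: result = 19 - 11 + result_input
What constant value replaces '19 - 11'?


Identifying constant sub-expression:
  Original: result = 19 - 11 + result_input
  19 and 11 are both compile-time constants
  Evaluating: 19 - 11 = 8
  After folding: result = 8 + result_input

8


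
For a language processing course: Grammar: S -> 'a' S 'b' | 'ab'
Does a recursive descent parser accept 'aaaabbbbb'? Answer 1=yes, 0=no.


Grammar accepts strings of the form a^n b^n (n >= 1)
Word: 'aaaabbbbb'
Counting: 4 a's and 5 b's
Check: 4 == 5? No
Mismatch: a-count != b-count
Rejected

0


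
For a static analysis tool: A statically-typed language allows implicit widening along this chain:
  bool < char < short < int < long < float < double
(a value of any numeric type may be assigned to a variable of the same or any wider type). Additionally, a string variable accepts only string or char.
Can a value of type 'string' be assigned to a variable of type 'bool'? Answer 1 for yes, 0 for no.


Target variable type: bool
Source value type: string
Rule: string cannot widen to any numeric type
Result: 0

0


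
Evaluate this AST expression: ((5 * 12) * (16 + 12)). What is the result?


Expression: ((5 * 12) * (16 + 12))
Evaluating step by step:
  5 * 12 = 60
  16 + 12 = 28
  60 * 28 = 1680
Result: 1680

1680


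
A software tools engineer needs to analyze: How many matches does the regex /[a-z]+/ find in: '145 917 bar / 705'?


Pattern: /[a-z]+/ (identifiers)
Input: '145 917 bar / 705'
Scanning for matches:
  Match 1: 'bar'
Total matches: 1

1


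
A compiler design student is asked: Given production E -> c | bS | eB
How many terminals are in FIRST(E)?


Production: E -> c | bS | eB
Examining each alternative for leading terminals:
  E -> c : first terminal = 'c'
  E -> bS : first terminal = 'b'
  E -> eB : first terminal = 'e'
FIRST(E) = {b, c, e}
Count: 3

3


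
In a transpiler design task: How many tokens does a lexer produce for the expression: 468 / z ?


Scanning '468 / z'
Token 1: '468' -> integer_literal
Token 2: '/' -> operator
Token 3: 'z' -> identifier
Total tokens: 3

3


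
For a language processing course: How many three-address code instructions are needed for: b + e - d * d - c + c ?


Expression: b + e - d * d - c + c
Generating three-address code (respecting * over +/- precedence):
  Instruction 1: t1 = d * d
  Instruction 2: t2 = b + e
  Instruction 3: t3 = t2 - t1
  Instruction 4: t4 = t3 - c
  Instruction 5: t5 = t4 + c
Total instructions: 5

5


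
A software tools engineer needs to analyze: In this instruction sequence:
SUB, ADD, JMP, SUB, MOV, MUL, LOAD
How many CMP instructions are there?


Scanning instruction sequence for CMP:
  Position 1: SUB
  Position 2: ADD
  Position 3: JMP
  Position 4: SUB
  Position 5: MOV
  Position 6: MUL
  Position 7: LOAD
Matches at positions: []
Total CMP count: 0

0


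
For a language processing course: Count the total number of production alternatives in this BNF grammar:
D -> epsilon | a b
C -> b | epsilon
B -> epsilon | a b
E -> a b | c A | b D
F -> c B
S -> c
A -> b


Counting alternatives per rule:
  D: 2 alternative(s)
  C: 2 alternative(s)
  B: 2 alternative(s)
  E: 3 alternative(s)
  F: 1 alternative(s)
  S: 1 alternative(s)
  A: 1 alternative(s)
Sum: 2 + 2 + 2 + 3 + 1 + 1 + 1 = 12

12


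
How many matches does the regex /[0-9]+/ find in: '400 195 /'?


Pattern: /[0-9]+/ (int literals)
Input: '400 195 /'
Scanning for matches:
  Match 1: '400'
  Match 2: '195'
Total matches: 2

2


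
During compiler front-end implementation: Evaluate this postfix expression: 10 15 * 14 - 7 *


Processing tokens left to right:
Push 10, Push 15
Pop 10 and 15, compute 10 * 15 = 150, push 150
Push 14
Pop 150 and 14, compute 150 - 14 = 136, push 136
Push 7
Pop 136 and 7, compute 136 * 7 = 952, push 952
Stack result: 952

952


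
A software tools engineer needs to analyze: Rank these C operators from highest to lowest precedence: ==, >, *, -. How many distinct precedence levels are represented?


Looking up precedence for each operator:
  == -> precedence 3
  > -> precedence 4
  * -> precedence 6
  - -> precedence 5
Sorted highest to lowest: *, -, >, ==
Distinct precedence values: [6, 5, 4, 3]
Number of distinct levels: 4

4


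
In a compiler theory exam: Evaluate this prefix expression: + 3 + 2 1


Parsing prefix expression: + 3 + 2 1
Step 1: Innermost operation '+ 2 1'
  2 + 1 = 3
Step 2: Outer operation '+ 3 [3]'
  3 + 3 = 6

6


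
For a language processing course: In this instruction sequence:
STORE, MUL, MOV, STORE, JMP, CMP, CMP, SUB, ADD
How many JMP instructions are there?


Scanning instruction sequence for JMP:
  Position 1: STORE
  Position 2: MUL
  Position 3: MOV
  Position 4: STORE
  Position 5: JMP <- MATCH
  Position 6: CMP
  Position 7: CMP
  Position 8: SUB
  Position 9: ADD
Matches at positions: [5]
Total JMP count: 1

1


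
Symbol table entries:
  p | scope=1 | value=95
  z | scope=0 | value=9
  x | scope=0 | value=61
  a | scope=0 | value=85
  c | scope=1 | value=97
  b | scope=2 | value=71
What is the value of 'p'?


Searching symbol table for 'p':
  p | scope=1 | value=95 <- MATCH
  z | scope=0 | value=9
  x | scope=0 | value=61
  a | scope=0 | value=85
  c | scope=1 | value=97
  b | scope=2 | value=71
Found 'p' at scope 1 with value 95

95


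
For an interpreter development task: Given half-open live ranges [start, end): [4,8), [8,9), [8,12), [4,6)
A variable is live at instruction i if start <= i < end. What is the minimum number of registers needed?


Live ranges:
  Var0: [4, 8)
  Var1: [8, 9)
  Var2: [8, 12)
  Var3: [4, 6)
Sweep-line events (position, delta, active):
  pos=4 start -> active=1
  pos=4 start -> active=2
  pos=6 end -> active=1
  pos=8 end -> active=0
  pos=8 start -> active=1
  pos=8 start -> active=2
  pos=9 end -> active=1
  pos=12 end -> active=0
Maximum simultaneous active: 2
Minimum registers needed: 2

2


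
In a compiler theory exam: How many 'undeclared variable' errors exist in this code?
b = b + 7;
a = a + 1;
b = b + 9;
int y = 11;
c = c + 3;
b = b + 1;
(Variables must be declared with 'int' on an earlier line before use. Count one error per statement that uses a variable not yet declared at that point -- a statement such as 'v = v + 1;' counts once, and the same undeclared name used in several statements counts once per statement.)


Scanning code line by line:
  Line 1: use 'b' -> ERROR (undeclared)
  Line 2: use 'a' -> ERROR (undeclared)
  Line 3: use 'b' -> ERROR (undeclared)
  Line 4: declare 'y' -> declared = ['y']
  Line 5: use 'c' -> ERROR (undeclared)
  Line 6: use 'b' -> ERROR (undeclared)
Total undeclared variable errors: 5

5


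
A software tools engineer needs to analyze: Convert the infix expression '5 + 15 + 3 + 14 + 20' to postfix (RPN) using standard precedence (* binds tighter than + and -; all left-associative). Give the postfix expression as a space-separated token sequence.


Applying the shunting-yard algorithm:
  Operand 5 -> output
  Push '+' onto operator stack -> op-stack: [+]
  Operand 15 -> output
  See '+' (prec 1); top '+' (prec 1) >= it -> pop '+' to output
  Push '+' onto operator stack -> op-stack: [+]
  Operand 3 -> output
  See '+' (prec 1); top '+' (prec 1) >= it -> pop '+' to output
  Push '+' onto operator stack -> op-stack: [+]
  Operand 14 -> output
  See '+' (prec 1); top '+' (prec 1) >= it -> pop '+' to output
  Push '+' onto operator stack -> op-stack: [+]
  Operand 20 -> output
  End of input: pop '+' to output
Postfix result: 5 15 + 3 + 14 + 20 +

5 15 + 3 + 14 + 20 +


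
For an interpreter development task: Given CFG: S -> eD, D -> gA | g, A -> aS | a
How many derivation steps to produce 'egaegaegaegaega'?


Grammar: S -> eD, D -> gA | g, A -> aS | a
Deriving 'egaegaegaegaega':
Step 1: S -> eD => eD
Step 2: D -> gA => egA
Step 3: A -> aS => egaS
Step 4: S -> eD => egaeD
Step 5: D -> gA => egaegA
Step 6: A -> aS => egaegaS
Step 7: S -> eD => egaegaeD
Step 8: D -> gA => egaegaegA
Step 9: A -> aS => egaegaegaS
Step 10: S -> eD => egaegaegaeD
Step 11: D -> gA => egaegaegaegA
Step 12: A -> aS => egaegaegaegaS
Step 13: S -> eD => egaegaegaegaeD
Step 14: D -> gA => egaegaegaegaegA
Step 15: A -> a => egaegaegaegaega
Total derivation steps: 15

15


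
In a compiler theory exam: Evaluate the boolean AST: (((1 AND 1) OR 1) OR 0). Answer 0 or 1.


Step 1: Evaluate inner node
  1 AND 1 = 1
Step 2: Evaluate next node
  1 OR 1 = 1
Step 3: Evaluate root node
  1 OR 0 = 1

1


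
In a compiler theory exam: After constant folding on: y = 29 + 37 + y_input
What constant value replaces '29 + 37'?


Identifying constant sub-expression:
  Original: y = 29 + 37 + y_input
  29 and 37 are both compile-time constants
  Evaluating: 29 + 37 = 66
  After folding: y = 66 + y_input

66


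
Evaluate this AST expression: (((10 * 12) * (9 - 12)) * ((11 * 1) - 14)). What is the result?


Expression: (((10 * 12) * (9 - 12)) * ((11 * 1) - 14))
Evaluating step by step:
  10 * 12 = 120
  9 - 12 = -3
  120 * -3 = -360
  11 * 1 = 11
  11 - 14 = -3
  -360 * -3 = 1080
Result: 1080

1080


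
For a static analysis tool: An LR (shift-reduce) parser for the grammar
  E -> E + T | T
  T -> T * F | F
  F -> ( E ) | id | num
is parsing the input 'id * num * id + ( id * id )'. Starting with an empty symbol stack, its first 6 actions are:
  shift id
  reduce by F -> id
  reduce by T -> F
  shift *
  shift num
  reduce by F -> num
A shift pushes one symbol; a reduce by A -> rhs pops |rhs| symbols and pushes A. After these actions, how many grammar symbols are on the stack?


Tracking the symbol stack through each action:
  Action 1: shift 'id' : push -> stack = [id] (size 1)
  Action 2: reduce by F -> id : pop 1, push F -> stack = [F] (size 1)
  Action 3: reduce by T -> F : pop 1, push T -> stack = [T] (size 1)
  Action 4: shift '*' : push -> stack = [T, *] (size 2)
  Action 5: shift 'num' : push -> stack = [T, *, num] (size 3)
  Action 6: reduce by F -> num : pop 1, push F -> stack = [T, *, F] (size 3)
Final stack size: 3

3


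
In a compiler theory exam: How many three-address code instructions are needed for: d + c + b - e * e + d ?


Expression: d + c + b - e * e + d
Generating three-address code (respecting * over +/- precedence):
  Instruction 1: t1 = e * e
  Instruction 2: t2 = d + c
  Instruction 3: t3 = t2 + b
  Instruction 4: t4 = t3 - t1
  Instruction 5: t5 = t4 + d
Total instructions: 5

5


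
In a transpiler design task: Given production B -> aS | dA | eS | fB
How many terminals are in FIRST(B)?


Production: B -> aS | dA | eS | fB
Examining each alternative for leading terminals:
  B -> aS : first terminal = 'a'
  B -> dA : first terminal = 'd'
  B -> eS : first terminal = 'e'
  B -> fB : first terminal = 'f'
FIRST(B) = {a, d, e, f}
Count: 4

4


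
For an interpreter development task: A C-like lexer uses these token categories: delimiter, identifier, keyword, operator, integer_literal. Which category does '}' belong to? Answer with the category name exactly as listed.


Token: '}'
Checking categories:
  identifier: no
  integer_literal: no
  operator: no
  keyword: no
  delimiter: YES
Category: delimiter

delimiter


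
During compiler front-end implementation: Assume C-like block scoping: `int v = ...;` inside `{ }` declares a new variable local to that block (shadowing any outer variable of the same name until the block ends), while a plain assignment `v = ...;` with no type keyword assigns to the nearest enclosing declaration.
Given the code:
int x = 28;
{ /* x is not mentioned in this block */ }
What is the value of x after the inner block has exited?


Analyzing scoping rules:
Outer scope: declares x = 28
Inner block: x is neither redeclared nor assigned -> unchanged
After the block -> 28
Result: 28

28


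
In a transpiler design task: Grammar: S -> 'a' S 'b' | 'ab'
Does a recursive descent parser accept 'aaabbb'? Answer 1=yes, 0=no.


Grammar accepts strings of the form a^n b^n (n >= 1)
Word: 'aaabbb'
Counting: 3 a's and 3 b's
Check: 3 == 3? Yes
Derivation (S -> aSb applied 2 time(s), then S -> ab): S => aSb => aaSbb => aaabbb
Accepted

1


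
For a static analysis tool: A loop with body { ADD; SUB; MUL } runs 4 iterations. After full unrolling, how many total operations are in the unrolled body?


Loop body operations: ADD, SUB, MUL (3 ops per iteration)
Unrolling 4 iterations:
  Iteration 1: ADD, SUB, MUL (3 ops)
  Iteration 2: ADD, SUB, MUL (3 ops)
  Iteration 3: ADD, SUB, MUL (3 ops)
  Iteration 4: ADD, SUB, MUL (3 ops)
Total: 4 iterations * 3 ops/iter = 12 operations

12


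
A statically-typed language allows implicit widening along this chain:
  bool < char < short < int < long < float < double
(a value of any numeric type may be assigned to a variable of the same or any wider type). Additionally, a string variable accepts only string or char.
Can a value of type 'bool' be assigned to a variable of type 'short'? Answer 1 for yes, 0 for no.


Target variable type: short
Source value type: bool
Numeric ranks: bool=0, short=2
Widening allowed iff rank(source) <= rank(target): 0 <= 2? Yes
Result: 1

1


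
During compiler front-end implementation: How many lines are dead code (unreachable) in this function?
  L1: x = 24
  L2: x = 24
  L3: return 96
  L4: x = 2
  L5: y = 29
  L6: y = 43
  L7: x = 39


Analyzing control flow:
  L1: reachable (before return)
  L2: reachable (before return)
  L3: reachable (return statement)
  L4: DEAD (after return at L3)
  L5: DEAD (after return at L3)
  L6: DEAD (after return at L3)
  L7: DEAD (after return at L3)
Return at L3, total lines = 7
Dead lines: L4 through L7
Count: 4

4


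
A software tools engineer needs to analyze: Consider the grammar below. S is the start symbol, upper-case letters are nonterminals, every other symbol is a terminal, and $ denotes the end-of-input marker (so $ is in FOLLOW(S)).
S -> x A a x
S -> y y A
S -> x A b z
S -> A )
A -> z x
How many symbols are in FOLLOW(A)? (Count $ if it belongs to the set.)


S is the start symbol and does not occur in any rule body, so FOLLOW(S) = {$}.
Examining every occurrence of A in a rule body:
  S -> x A a x : A is followed by terminal 'a' -> add 'a'
  S -> y y A : A is at the right end -> add FOLLOW(S) = {$}
  S -> x A b z : A is followed by terminal 'b' -> add 'b'
  S -> A ) : A is followed by terminal ')' -> add ')'
  A -> z x : A does not occur in the body -> contributes nothing
FOLLOW(A) = {), a, b, $}
Count: 4

4


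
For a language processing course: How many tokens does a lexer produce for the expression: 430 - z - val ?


Scanning '430 - z - val'
Token 1: '430' -> integer_literal
Token 2: '-' -> operator
Token 3: 'z' -> identifier
Token 4: '-' -> operator
Token 5: 'val' -> identifier
Total tokens: 5

5


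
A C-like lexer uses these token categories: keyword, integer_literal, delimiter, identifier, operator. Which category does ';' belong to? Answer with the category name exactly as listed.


Token: ';'
Checking categories:
  identifier: no
  integer_literal: no
  operator: no
  keyword: no
  delimiter: YES
Category: delimiter

delimiter


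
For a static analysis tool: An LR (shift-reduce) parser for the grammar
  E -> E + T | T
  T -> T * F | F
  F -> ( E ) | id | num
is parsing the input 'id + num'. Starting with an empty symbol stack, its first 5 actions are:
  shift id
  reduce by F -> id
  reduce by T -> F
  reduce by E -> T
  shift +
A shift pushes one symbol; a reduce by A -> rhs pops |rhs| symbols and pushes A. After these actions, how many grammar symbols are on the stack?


Tracking the symbol stack through each action:
  Action 1: shift 'id' : push -> stack = [id] (size 1)
  Action 2: reduce by F -> id : pop 1, push F -> stack = [F] (size 1)
  Action 3: reduce by T -> F : pop 1, push T -> stack = [T] (size 1)
  Action 4: reduce by E -> T : pop 1, push E -> stack = [E] (size 1)
  Action 5: shift '+' : push -> stack = [E, +] (size 2)
Final stack size: 2

2


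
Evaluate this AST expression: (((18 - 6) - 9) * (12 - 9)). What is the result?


Expression: (((18 - 6) - 9) * (12 - 9))
Evaluating step by step:
  18 - 6 = 12
  12 - 9 = 3
  12 - 9 = 3
  3 * 3 = 9
Result: 9

9


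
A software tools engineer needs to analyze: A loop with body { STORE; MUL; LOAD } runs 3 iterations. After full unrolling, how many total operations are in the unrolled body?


Loop body operations: STORE, MUL, LOAD (3 ops per iteration)
Unrolling 3 iterations:
  Iteration 1: STORE, MUL, LOAD (3 ops)
  Iteration 2: STORE, MUL, LOAD (3 ops)
  Iteration 3: STORE, MUL, LOAD (3 ops)
Total: 3 iterations * 3 ops/iter = 9 operations

9


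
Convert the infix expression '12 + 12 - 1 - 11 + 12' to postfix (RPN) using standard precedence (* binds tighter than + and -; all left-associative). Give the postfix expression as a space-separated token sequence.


Applying the shunting-yard algorithm:
  Operand 12 -> output
  Push '+' onto operator stack -> op-stack: [+]
  Operand 12 -> output
  See '-' (prec 1); top '+' (prec 1) >= it -> pop '+' to output
  Push '-' onto operator stack -> op-stack: [-]
  Operand 1 -> output
  See '-' (prec 1); top '-' (prec 1) >= it -> pop '-' to output
  Push '-' onto operator stack -> op-stack: [-]
  Operand 11 -> output
  See '+' (prec 1); top '-' (prec 1) >= it -> pop '-' to output
  Push '+' onto operator stack -> op-stack: [+]
  Operand 12 -> output
  End of input: pop '+' to output
Postfix result: 12 12 + 1 - 11 - 12 +

12 12 + 1 - 11 - 12 +


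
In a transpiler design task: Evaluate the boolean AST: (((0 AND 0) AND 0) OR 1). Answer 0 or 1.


Step 1: Evaluate inner node
  0 AND 0 = 0
Step 2: Evaluate next node
  0 AND 0 = 0
Step 3: Evaluate root node
  0 OR 1 = 1

1


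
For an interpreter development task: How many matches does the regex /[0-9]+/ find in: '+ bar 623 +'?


Pattern: /[0-9]+/ (int literals)
Input: '+ bar 623 +'
Scanning for matches:
  Match 1: '623'
Total matches: 1

1


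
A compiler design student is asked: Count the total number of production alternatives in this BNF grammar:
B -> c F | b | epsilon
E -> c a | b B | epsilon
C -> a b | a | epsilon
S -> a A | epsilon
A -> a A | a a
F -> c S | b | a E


Counting alternatives per rule:
  B: 3 alternative(s)
  E: 3 alternative(s)
  C: 3 alternative(s)
  S: 2 alternative(s)
  A: 2 alternative(s)
  F: 3 alternative(s)
Sum: 3 + 3 + 3 + 2 + 2 + 3 = 16

16


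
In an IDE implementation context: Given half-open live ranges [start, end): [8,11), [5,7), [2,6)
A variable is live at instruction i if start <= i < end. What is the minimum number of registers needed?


Live ranges:
  Var0: [8, 11)
  Var1: [5, 7)
  Var2: [2, 6)
Sweep-line events (position, delta, active):
  pos=2 start -> active=1
  pos=5 start -> active=2
  pos=6 end -> active=1
  pos=7 end -> active=0
  pos=8 start -> active=1
  pos=11 end -> active=0
Maximum simultaneous active: 2
Minimum registers needed: 2

2


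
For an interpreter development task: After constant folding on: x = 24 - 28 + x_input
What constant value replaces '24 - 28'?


Identifying constant sub-expression:
  Original: x = 24 - 28 + x_input
  24 and 28 are both compile-time constants
  Evaluating: 24 - 28 = -4
  After folding: x = -4 + x_input

-4


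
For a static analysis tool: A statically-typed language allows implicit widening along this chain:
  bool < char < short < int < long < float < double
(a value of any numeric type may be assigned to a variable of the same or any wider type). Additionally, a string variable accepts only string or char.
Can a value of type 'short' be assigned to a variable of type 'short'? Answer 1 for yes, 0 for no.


Target variable type: short
Source value type: short
Numeric ranks: short=2, short=2
Widening allowed iff rank(source) <= rank(target): 2 <= 2? Yes
Result: 1

1


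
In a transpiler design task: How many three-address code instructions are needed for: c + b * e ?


Expression: c + b * e
Generating three-address code (respecting * over +/- precedence):
  Instruction 1: t1 = b * e
  Instruction 2: t2 = c + t1
Total instructions: 2

2


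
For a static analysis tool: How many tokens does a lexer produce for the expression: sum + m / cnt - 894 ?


Scanning 'sum + m / cnt - 894'
Token 1: 'sum' -> identifier
Token 2: '+' -> operator
Token 3: 'm' -> identifier
Token 4: '/' -> operator
Token 5: 'cnt' -> identifier
Token 6: '-' -> operator
Token 7: '894' -> integer_literal
Total tokens: 7

7


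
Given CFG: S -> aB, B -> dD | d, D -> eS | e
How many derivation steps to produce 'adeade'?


Grammar: S -> aB, B -> dD | d, D -> eS | e
Deriving 'adeade':
Step 1: S -> aB => aB
Step 2: B -> dD => adD
Step 3: D -> eS => adeS
Step 4: S -> aB => adeaB
Step 5: B -> dD => adeadD
Step 6: D -> e => adeade
Total derivation steps: 6

6


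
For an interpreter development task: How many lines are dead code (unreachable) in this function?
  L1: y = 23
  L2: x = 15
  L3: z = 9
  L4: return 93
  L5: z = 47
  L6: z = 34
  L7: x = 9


Analyzing control flow:
  L1: reachable (before return)
  L2: reachable (before return)
  L3: reachable (before return)
  L4: reachable (return statement)
  L5: DEAD (after return at L4)
  L6: DEAD (after return at L4)
  L7: DEAD (after return at L4)
Return at L4, total lines = 7
Dead lines: L5 through L7
Count: 3

3


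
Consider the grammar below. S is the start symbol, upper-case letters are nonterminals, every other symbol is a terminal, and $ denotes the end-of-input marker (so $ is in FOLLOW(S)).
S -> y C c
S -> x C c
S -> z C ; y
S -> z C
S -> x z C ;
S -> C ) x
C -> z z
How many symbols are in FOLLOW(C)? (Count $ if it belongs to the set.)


S is the start symbol and does not occur in any rule body, so FOLLOW(S) = {$}.
Examining every occurrence of C in a rule body:
  S -> y C c : C is followed by terminal 'c' -> add 'c'
  S -> x C c : C is followed by terminal 'c' -> add 'c' (already in the set)
  S -> z C ; y : C is followed by terminal ';' -> add ';'
  S -> z C : C is at the right end -> add FOLLOW(S) = {$}
  S -> x z C ; : C is followed by terminal ';' -> add ';' (already in the set)
  S -> C ) x : C is followed by terminal ')' -> add ')'
  C -> z z : C does not occur in the body -> contributes nothing
FOLLOW(C) = {), ;, c, $}
Count: 4

4


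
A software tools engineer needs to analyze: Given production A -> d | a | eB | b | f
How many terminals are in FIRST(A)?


Production: A -> d | a | eB | b | f
Examining each alternative for leading terminals:
  A -> d : first terminal = 'd'
  A -> a : first terminal = 'a'
  A -> eB : first terminal = 'e'
  A -> b : first terminal = 'b'
  A -> f : first terminal = 'f'
FIRST(A) = {a, b, d, e, f}
Count: 5

5


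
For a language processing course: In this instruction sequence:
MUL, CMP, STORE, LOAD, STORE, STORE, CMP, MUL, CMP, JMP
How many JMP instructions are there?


Scanning instruction sequence for JMP:
  Position 1: MUL
  Position 2: CMP
  Position 3: STORE
  Position 4: LOAD
  Position 5: STORE
  Position 6: STORE
  Position 7: CMP
  Position 8: MUL
  Position 9: CMP
  Position 10: JMP <- MATCH
Matches at positions: [10]
Total JMP count: 1

1


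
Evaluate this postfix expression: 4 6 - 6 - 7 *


Processing tokens left to right:
Push 4, Push 6
Pop 4 and 6, compute 4 - 6 = -2, push -2
Push 6
Pop -2 and 6, compute -2 - 6 = -8, push -8
Push 7
Pop -8 and 7, compute -8 * 7 = -56, push -56
Stack result: -56

-56


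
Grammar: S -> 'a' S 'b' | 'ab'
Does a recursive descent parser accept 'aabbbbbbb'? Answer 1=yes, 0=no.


Grammar accepts strings of the form a^n b^n (n >= 1)
Word: 'aabbbbbbb'
Counting: 2 a's and 7 b's
Check: 2 == 7? No
Mismatch: a-count != b-count
Rejected

0


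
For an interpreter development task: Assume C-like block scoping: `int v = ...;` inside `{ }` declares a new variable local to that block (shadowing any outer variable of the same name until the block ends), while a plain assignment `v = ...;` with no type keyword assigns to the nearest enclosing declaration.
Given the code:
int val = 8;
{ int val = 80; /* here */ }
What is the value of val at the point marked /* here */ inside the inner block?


Analyzing scoping rules:
Outer scope: declares val = 8
Inner block: 'int val = 80;' declares a NEW val that shadows the outer one
Inside the block the inner declaration is in scope -> 80
Result: 80

80


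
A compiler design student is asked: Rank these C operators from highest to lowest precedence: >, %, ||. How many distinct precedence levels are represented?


Looking up precedence for each operator:
  > -> precedence 4
  % -> precedence 6
  || -> precedence 1
Sorted highest to lowest: %, >, ||
Distinct precedence values: [6, 4, 1]
Number of distinct levels: 3

3


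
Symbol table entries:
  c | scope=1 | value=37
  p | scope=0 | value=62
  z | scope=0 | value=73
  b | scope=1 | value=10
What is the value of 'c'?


Searching symbol table for 'c':
  c | scope=1 | value=37 <- MATCH
  p | scope=0 | value=62
  z | scope=0 | value=73
  b | scope=1 | value=10
Found 'c' at scope 1 with value 37

37


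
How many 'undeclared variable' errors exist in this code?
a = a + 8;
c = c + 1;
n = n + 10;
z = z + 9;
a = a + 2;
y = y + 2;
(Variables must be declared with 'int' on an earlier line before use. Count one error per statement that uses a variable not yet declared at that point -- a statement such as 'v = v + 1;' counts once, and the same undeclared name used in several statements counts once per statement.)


Scanning code line by line:
  Line 1: use 'a' -> ERROR (undeclared)
  Line 2: use 'c' -> ERROR (undeclared)
  Line 3: use 'n' -> ERROR (undeclared)
  Line 4: use 'z' -> ERROR (undeclared)
  Line 5: use 'a' -> ERROR (undeclared)
  Line 6: use 'y' -> ERROR (undeclared)
Total undeclared variable errors: 6

6


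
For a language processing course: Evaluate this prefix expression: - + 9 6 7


Parsing prefix expression: - + 9 6 7
Step 1: Innermost operation '+ 9 6'
  9 + 6 = 15
Step 2: Outer operation '- [15] 7'
  15 - 7 = 8

8


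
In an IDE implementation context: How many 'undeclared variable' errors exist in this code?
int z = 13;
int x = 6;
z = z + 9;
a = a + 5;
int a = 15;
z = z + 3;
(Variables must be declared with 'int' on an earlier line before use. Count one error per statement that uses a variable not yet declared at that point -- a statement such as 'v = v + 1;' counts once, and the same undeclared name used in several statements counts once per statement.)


Scanning code line by line:
  Line 1: declare 'z' -> declared = ['z']
  Line 2: declare 'x' -> declared = ['x', 'z']
  Line 3: use 'z' -> OK (declared)
  Line 4: use 'a' -> ERROR (undeclared)
  Line 5: declare 'a' -> declared = ['a', 'x', 'z']
  Line 6: use 'z' -> OK (declared)
Total undeclared variable errors: 1

1


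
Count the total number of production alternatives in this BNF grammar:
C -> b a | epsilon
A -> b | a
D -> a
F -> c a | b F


Counting alternatives per rule:
  C: 2 alternative(s)
  A: 2 alternative(s)
  D: 1 alternative(s)
  F: 2 alternative(s)
Sum: 2 + 2 + 1 + 2 = 7

7


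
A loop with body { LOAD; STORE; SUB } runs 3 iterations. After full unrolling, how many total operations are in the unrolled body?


Loop body operations: LOAD, STORE, SUB (3 ops per iteration)
Unrolling 3 iterations:
  Iteration 1: LOAD, STORE, SUB (3 ops)
  Iteration 2: LOAD, STORE, SUB (3 ops)
  Iteration 3: LOAD, STORE, SUB (3 ops)
Total: 3 iterations * 3 ops/iter = 9 operations

9


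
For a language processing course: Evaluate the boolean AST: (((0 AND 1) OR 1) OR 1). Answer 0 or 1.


Step 1: Evaluate inner node
  0 AND 1 = 0
Step 2: Evaluate next node
  0 OR 1 = 1
Step 3: Evaluate root node
  1 OR 1 = 1

1


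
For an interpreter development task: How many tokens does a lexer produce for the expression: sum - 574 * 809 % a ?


Scanning 'sum - 574 * 809 % a'
Token 1: 'sum' -> identifier
Token 2: '-' -> operator
Token 3: '574' -> integer_literal
Token 4: '*' -> operator
Token 5: '809' -> integer_literal
Token 6: '%' -> operator
Token 7: 'a' -> identifier
Total tokens: 7

7


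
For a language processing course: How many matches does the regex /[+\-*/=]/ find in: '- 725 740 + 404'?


Pattern: /[+\-*/=]/ (operators)
Input: '- 725 740 + 404'
Scanning for matches:
  Match 1: '-'
  Match 2: '+'
Total matches: 2

2


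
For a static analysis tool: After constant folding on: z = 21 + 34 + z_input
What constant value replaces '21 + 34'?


Identifying constant sub-expression:
  Original: z = 21 + 34 + z_input
  21 and 34 are both compile-time constants
  Evaluating: 21 + 34 = 55
  After folding: z = 55 + z_input

55


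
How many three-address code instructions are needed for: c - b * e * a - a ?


Expression: c - b * e * a - a
Generating three-address code (respecting * over +/- precedence):
  Instruction 1: t1 = b * e
  Instruction 2: t2 = t1 * a
  Instruction 3: t3 = c - t2
  Instruction 4: t4 = t3 - a
Total instructions: 4

4


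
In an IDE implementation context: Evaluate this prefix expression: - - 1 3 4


Parsing prefix expression: - - 1 3 4
Step 1: Innermost operation '- 1 3'
  1 - 3 = -2
Step 2: Outer operation '- [-2] 4'
  -2 - 4 = -6

-6


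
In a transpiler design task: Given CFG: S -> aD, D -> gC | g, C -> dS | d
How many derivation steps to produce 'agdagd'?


Grammar: S -> aD, D -> gC | g, C -> dS | d
Deriving 'agdagd':
Step 1: S -> aD => aD
Step 2: D -> gC => agC
Step 3: C -> dS => agdS
Step 4: S -> aD => agdaD
Step 5: D -> gC => agdagC
Step 6: C -> d => agdagd
Total derivation steps: 6

6


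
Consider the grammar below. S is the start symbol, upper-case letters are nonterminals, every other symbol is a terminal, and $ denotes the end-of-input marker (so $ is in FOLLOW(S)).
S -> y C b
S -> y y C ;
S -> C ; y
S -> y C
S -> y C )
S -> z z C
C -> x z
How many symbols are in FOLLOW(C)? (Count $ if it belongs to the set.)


S is the start symbol and does not occur in any rule body, so FOLLOW(S) = {$}.
Examining every occurrence of C in a rule body:
  S -> y C b : C is followed by terminal 'b' -> add 'b'
  S -> y y C ; : C is followed by terminal ';' -> add ';'
  S -> C ; y : C is followed by terminal ';' -> add ';' (already in the set)
  S -> y C : C is at the right end -> add FOLLOW(S) = {$}
  S -> y C ) : C is followed by terminal ')' -> add ')'
  S -> z z C : C is at the right end -> add FOLLOW(S) = {$} (already in the set)
  C -> x z : C does not occur in the body -> contributes nothing
FOLLOW(C) = {), ;, b, $}
Count: 4

4


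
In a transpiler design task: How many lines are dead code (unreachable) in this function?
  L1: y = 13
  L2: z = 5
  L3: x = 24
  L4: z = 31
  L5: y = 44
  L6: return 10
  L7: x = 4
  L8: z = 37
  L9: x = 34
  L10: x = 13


Analyzing control flow:
  L1: reachable (before return)
  L2: reachable (before return)
  L3: reachable (before return)
  L4: reachable (before return)
  L5: reachable (before return)
  L6: reachable (return statement)
  L7: DEAD (after return at L6)
  L8: DEAD (after return at L6)
  L9: DEAD (after return at L6)
  L10: DEAD (after return at L6)
Return at L6, total lines = 10
Dead lines: L7 through L10
Count: 4

4
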